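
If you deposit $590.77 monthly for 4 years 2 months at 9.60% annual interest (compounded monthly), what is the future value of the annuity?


Future value of an ordinary annuity: FV = PMT × ((1 + r)^n − 1) / r
Monthly rate r = 0.096/12 = 0.008, n = 50
FV = $590.77 × ((1 + 0.096/12)^50 − 1) / (0.096/12)
FV = $590.77 × 61.181540
FV = $36,144.22

FV = PMT × ((1+r)^n - 1)/r = $36,144.22


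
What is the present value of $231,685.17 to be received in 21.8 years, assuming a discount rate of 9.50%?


Present value formula: PV = FV / (1 + r)^t
PV = $231,685.17 / (1 + 0.095)^21.8
PV = $231,685.17 / 7.231490
PV = $32,038.37

PV = FV / (1 + r)^t = $32,038.37


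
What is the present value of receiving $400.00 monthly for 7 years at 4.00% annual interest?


Present value of an ordinary annuity: PV = PMT × (1 − (1 + r)^(−n)) / r
Monthly rate r = 0.04/12 ≈ 0.00333333, n = 84
PV = $400.00 × (1 − (1 + 0.04/12)^(−84)) / (0.04/12)
PV = $400.00 × 73.159278
PV = $29,263.71

PV = PMT × (1-(1+r)^(-n))/r = $29,263.71


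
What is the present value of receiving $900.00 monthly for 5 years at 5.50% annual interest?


Present value of an ordinary annuity: PV = PMT × (1 − (1 + r)^(−n)) / r
Monthly rate r = 0.055/12 ≈ 0.00458333, n = 60
PV = $900.00 × (1 − (1 + 0.055/12)^(−60)) / (0.055/12)
PV = $900.00 × 52.352835
PV = $47,117.55

PV = PMT × (1-(1+r)^(-n))/r = $47,117.55


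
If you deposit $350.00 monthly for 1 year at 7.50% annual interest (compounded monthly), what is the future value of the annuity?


Future value of an ordinary annuity: FV = PMT × ((1 + r)^n − 1) / r
Monthly rate r = 0.075/12 = 0.00625, n = 12
FV = $350.00 × ((1 + 0.075/12)^12 − 1) / (0.075/12)
FV = $350.00 × 12.421216
FV = $4,347.43

FV = PMT × ((1+r)^n - 1)/r = $4,347.43


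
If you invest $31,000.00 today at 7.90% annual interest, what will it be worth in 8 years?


Future value formula: FV = PV × (1 + r)^t
FV = $31,000.00 × (1 + 0.079)^8
FV = $31,000.00 × 1.837264
FV = $56,955.18

FV = PV × (1 + r)^t = $56,955.18


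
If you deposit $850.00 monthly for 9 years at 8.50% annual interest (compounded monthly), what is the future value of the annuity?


Future value of an ordinary annuity: FV = PMT × ((1 + r)^n − 1) / r
Monthly rate r = 0.085/12 ≈ 0.00708333, n = 108
FV = $850.00 × ((1 + 0.085/12)^108 − 1) / (0.085/12)
FV = $850.00 × 161.393943
FV = $137,184.85

FV = PMT × ((1+r)^n - 1)/r = $137,184.85


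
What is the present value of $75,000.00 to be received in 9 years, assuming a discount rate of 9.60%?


Present value formula: PV = FV / (1 + r)^t
PV = $75,000.00 / (1 + 0.096)^9
PV = $75,000.00 / 2.2818915
PV = $32,867.47

PV = FV / (1 + r)^t = $32,867.47


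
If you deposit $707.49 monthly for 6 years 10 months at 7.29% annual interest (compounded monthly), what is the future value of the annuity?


Future value of an ordinary annuity: FV = PMT × ((1 + r)^n − 1) / r
Monthly rate r = 0.0729/12 = 0.006075, n = 82
FV = $707.49 × ((1 + 0.0729/12)^82 − 1) / (0.0729/12)
FV = $707.49 × 105.875843
FV = $74,906.10

FV = PMT × ((1+r)^n - 1)/r = $74,906.10


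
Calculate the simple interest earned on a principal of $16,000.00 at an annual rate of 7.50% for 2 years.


Simple interest formula: I = P × r × t
I = $16,000.00 × 0.075 × 2
I = $2,400.00

I = P × r × t = $2,400.00


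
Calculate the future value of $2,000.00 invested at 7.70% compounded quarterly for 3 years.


Compound interest formula: A = P(1 + r/n)^(nt)
A = $2,000.00 × (1 + 0.077/4)^(4 × 3)
Growth factor: (1 + 0.077/4)^12 = 1.257097
A = $2,000.00 × 1.257097
A = $2,514.19

A = P(1 + r/n)^(nt) = $2,514.19


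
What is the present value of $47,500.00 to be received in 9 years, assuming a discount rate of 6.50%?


Present value formula: PV = FV / (1 + r)^t
PV = $47,500.00 / (1 + 0.065)^9
PV = $47,500.00 / 1.762570
PV = $26,949.28

PV = FV / (1 + r)^t = $26,949.28


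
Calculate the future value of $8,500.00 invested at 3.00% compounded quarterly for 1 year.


Compound interest formula: A = P(1 + r/n)^(nt)
A = $8,500.00 × (1 + 0.03/4)^(4 × 1)
Growth factor: (1 + 0.03/4)^4 = 1.030339
A = $8,500.00 × 1.030339
A = $8,757.88

A = P(1 + r/n)^(nt) = $8,757.88


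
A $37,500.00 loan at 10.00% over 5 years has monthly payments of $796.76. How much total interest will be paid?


Total paid over the life of the loan = PMT × n.
Total paid = $796.76 × 60 = $47,805.60
Total interest = total paid − principal = $47,805.60 − $37,500.00 = $10,305.60

Total interest = (PMT × n) - PV = $10,305.60


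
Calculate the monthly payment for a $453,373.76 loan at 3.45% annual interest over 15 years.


Loan payment formula: PMT = PV × r / (1 − (1 + r)^(−n))
Monthly rate r = 0.0345/12 = 0.002875, n = 180 months
Denominator: 1 − (1 + 0.0345/12)^(−180) = 0.403549
PMT = $453,373.76 × (0.0345/12) / 0.403549
PMT = $3,229.97 per month

PMT = PV × r / (1-(1+r)^(-n)) = $3,229.97/month


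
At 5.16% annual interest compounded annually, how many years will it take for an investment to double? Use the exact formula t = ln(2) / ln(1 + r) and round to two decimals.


Doubling condition: (1 + r)^t = 2
Take ln of both sides: t × ln(1 + r) = ln(2)
t = ln(2) / ln(1 + r)
t = 0.693147 / 0.050313
t = 13.78

t = ln(2) / ln(1 + r) = 13.78 years


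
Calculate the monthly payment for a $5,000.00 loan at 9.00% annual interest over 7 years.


Loan payment formula: PMT = PV × r / (1 − (1 + r)^(−n))
Monthly rate r = 0.09/12 = 0.0075, n = 84 months
Denominator: 1 − (1 + 0.09/12)^(−84) = 0.466155
PMT = $5,000.00 × (0.09/12) / 0.466155
PMT = $80.45 per month

PMT = PV × r / (1-(1+r)^(-n)) = $80.45/month


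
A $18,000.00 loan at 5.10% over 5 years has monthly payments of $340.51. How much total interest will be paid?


Total paid over the life of the loan = PMT × n.
Total paid = $340.51 × 60 = $20,430.60
Total interest = total paid − principal = $20,430.60 − $18,000.00 = $2,430.60

Total interest = (PMT × n) - PV = $2,430.60


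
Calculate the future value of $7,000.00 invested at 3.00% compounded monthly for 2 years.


Compound interest formula: A = P(1 + r/n)^(nt)
A = $7,000.00 × (1 + 0.03/12)^(12 × 2)
Growth factor: (1 + 0.03/12)^24 = 1.061757
A = $7,000.00 × 1.061757
A = $7,432.30

A = P(1 + r/n)^(nt) = $7,432.30


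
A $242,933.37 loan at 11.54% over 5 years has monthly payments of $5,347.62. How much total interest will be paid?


Total paid over the life of the loan = PMT × n.
Total paid = $5,347.62 × 60 = $320,857.20
Total interest = total paid − principal = $320,857.20 − $242,933.37 = $77,923.83

Total interest = (PMT × n) - PV = $77,923.83


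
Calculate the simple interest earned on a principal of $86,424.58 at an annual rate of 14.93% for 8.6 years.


Simple interest formula: I = P × r × t
I = $86,424.58 × 0.1493 × 8.6
I = $110,967.43

I = P × r × t = $110,967.43


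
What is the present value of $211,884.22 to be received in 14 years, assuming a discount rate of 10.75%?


Present value formula: PV = FV / (1 + r)^t
PV = $211,884.22 / (1 + 0.1075)^14
PV = $211,884.22 / 4.176498
PV = $50,732.51

PV = FV / (1 + r)^t = $50,732.51


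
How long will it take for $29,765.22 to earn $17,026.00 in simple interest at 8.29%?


Rearrange the simple interest formula for t:
I = P × r × t  ⇒  t = I / (P × r)
t = $17,026.00 / ($29,765.22 × 0.0829)
t = 6.9

t = I/(P×r) = 6.9 years


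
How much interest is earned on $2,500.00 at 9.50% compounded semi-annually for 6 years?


Compound interest earned = final amount − principal.
A = P(1 + r/n)^(nt) = $2,500.00 × (1 + 0.095/2)^(2 × 6) = $4,363.03
Interest = A − P = $4,363.03 − $2,500.00 = $1,863.03

Interest = A - P = $1,863.03


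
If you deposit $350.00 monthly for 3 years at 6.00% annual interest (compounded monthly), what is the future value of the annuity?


Future value of an ordinary annuity: FV = PMT × ((1 + r)^n − 1) / r
Monthly rate r = 0.06/12 = 0.005, n = 36
FV = $350.00 × ((1 + 0.06/12)^36 − 1) / (0.06/12)
FV = $350.00 × 39.336105
FV = $13,767.64

FV = PMT × ((1+r)^n - 1)/r = $13,767.64


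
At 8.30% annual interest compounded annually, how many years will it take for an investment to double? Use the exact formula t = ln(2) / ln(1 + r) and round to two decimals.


Doubling condition: (1 + r)^t = 2
Take ln of both sides: t × ln(1 + r) = ln(2)
t = ln(2) / ln(1 + r)
t = 0.693147 / 0.079735
t = 8.69

t = ln(2) / ln(1 + r) = 8.69 years


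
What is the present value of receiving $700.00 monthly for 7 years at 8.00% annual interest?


Present value of an ordinary annuity: PV = PMT × (1 − (1 + r)^(−n)) / r
Monthly rate r = 0.08/12 ≈ 0.00666667, n = 84
PV = $700.00 × (1 − (1 + 0.08/12)^(−84)) / (0.08/12)
PV = $700.00 × 64.159261
PV = $44,911.48

PV = PMT × (1-(1+r)^(-n))/r = $44,911.48


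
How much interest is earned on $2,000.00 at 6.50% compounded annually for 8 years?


Compound interest earned = final amount − principal.
A = P(1 + r/n)^(nt) = $2,000.00 × (1 + 0.065/1)^(1 × 8) = $3,309.99
Interest = A − P = $3,309.99 − $2,000.00 = $1,309.99

Interest = A - P = $1,309.99


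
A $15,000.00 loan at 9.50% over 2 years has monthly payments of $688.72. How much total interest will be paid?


Total paid over the life of the loan = PMT × n.
Total paid = $688.72 × 24 = $16,529.28
Total interest = total paid − principal = $16,529.28 − $15,000.00 = $1,529.28

Total interest = (PMT × n) - PV = $1,529.28


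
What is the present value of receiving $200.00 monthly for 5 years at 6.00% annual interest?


Present value of an ordinary annuity: PV = PMT × (1 − (1 + r)^(−n)) / r
Monthly rate r = 0.06/12 = 0.005, n = 60
PV = $200.00 × (1 − (1 + 0.06/12)^(−60)) / (0.06/12)
PV = $200.00 × 51.725561
PV = $10,345.11

PV = PMT × (1-(1+r)^(-n))/r = $10,345.11


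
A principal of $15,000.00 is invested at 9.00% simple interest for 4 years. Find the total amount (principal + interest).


Total amount formula: A = P(1 + rt) = P + P·r·t
Interest: I = P × r × t = $15,000.00 × 0.09 × 4 = $5,400.00
A = P + I = $15,000.00 + $5,400.00 = $20,400.00

A = P + I = P(1 + rt) = $20,400.00


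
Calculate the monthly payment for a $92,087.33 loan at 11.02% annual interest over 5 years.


Loan payment formula: PMT = PV × r / (1 − (1 + r)^(−n))
Monthly rate r = 0.1102/12 ≈ 0.00918333, n = 60 months
Denominator: 1 − (1 + 0.1102/12)^(−60) = 0.422176
PMT = $92,087.33 × (0.1102/12) / 0.422176
PMT = $2,003.12 per month

PMT = PV × r / (1-(1+r)^(-n)) = $2,003.12/month


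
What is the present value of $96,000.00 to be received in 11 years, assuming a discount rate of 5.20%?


Present value formula: PV = FV / (1 + r)^t
PV = $96,000.00 / (1 + 0.052)^11
PV = $96,000.00 / 1.7465183
PV = $54,966.50

PV = FV / (1 + r)^t = $54,966.50


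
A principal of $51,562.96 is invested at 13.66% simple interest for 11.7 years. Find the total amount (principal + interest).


Total amount formula: A = P(1 + rt) = P + P·r·t
Interest: I = P × r × t = $51,562.96 × 0.1366 × 11.7 = $82,408.95
A = P + I = $51,562.96 + $82,408.95 = $133,971.91

A = P + I = P(1 + rt) = $133,971.91


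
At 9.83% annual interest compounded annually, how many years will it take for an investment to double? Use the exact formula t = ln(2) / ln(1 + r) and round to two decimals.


Doubling condition: (1 + r)^t = 2
Take ln of both sides: t × ln(1 + r) = ln(2)
t = ln(2) / ln(1 + r)
t = 0.693147 / 0.093764
t = 7.39

t = ln(2) / ln(1 + r) = 7.39 years


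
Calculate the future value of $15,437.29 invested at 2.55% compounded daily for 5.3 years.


Compound interest formula: A = P(1 + r/n)^(nt)
A = $15,437.29 × (1 + 0.0255/365)^(365 × 5.3)
Growth factor: (1 + 0.0255/365)^1934.5 = 1.144703
A = $15,437.29 × 1.144703
A = $17,671.11

A = P(1 + r/n)^(nt) = $17,671.11


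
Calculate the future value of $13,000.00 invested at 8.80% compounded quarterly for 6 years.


Compound interest formula: A = P(1 + r/n)^(nt)
A = $13,000.00 × (1 + 0.088/4)^(4 × 6)
Growth factor: (1 + 0.088/4)^24 = 1.685860
A = $13,000.00 × 1.685860
A = $21,916.18

A = P(1 + r/n)^(nt) = $21,916.18


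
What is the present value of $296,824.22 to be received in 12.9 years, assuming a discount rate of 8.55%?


Present value formula: PV = FV / (1 + r)^t
PV = $296,824.22 / (1 + 0.0855)^12.9
PV = $296,824.22 / 2.881541
PV = $103,008.85

PV = FV / (1 + r)^t = $103,008.85


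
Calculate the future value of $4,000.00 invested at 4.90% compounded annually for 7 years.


Compound interest formula: A = P(1 + r/n)^(nt)
A = $4,000.00 × (1 + 0.049/1)^(1 × 7)
Growth factor: (1 + 0.049/1)^7 = 1.397747
A = $4,000.00 × 1.397747
A = $5,590.99

A = P(1 + r/n)^(nt) = $5,590.99


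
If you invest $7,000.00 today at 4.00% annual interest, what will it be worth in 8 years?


Future value formula: FV = PV × (1 + r)^t
FV = $7,000.00 × (1 + 0.04)^8
FV = $7,000.00 × 1.368569
FV = $9,579.98

FV = PV × (1 + r)^t = $9,579.98


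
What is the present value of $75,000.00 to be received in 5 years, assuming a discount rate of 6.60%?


Present value formula: PV = FV / (1 + r)^t
PV = $75,000.00 / (1 + 0.066)^5
PV = $75,000.00 / 1.3765311
PV = $54,484.78

PV = FV / (1 + r)^t = $54,484.78


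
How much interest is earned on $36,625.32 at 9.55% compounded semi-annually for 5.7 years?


Compound interest earned = final amount − principal.
A = P(1 + r/n)^(nt) = $36,625.32 × (1 + 0.0955/2)^(2 × 5.7) = $62,333.12
Interest = A − P = $62,333.12 − $36,625.32 = $25,707.80

Interest = A - P = $25,707.80


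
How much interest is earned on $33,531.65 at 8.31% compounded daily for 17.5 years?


Compound interest earned = final amount − principal.
A = P(1 + r/n)^(nt) = $33,531.65 × (1 + 0.0831/365)^(365 × 17.5) = $143,534.33
Interest = A − P = $143,534.33 − $33,531.65 = $110,002.68

Interest = A - P = $110,002.68


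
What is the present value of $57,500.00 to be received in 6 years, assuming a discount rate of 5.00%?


Present value formula: PV = FV / (1 + r)^t
PV = $57,500.00 / (1 + 0.05)^6
PV = $57,500.00 / 1.3400956
PV = $42,907.39

PV = FV / (1 + r)^t = $42,907.39


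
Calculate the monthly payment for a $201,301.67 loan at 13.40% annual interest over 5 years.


Loan payment formula: PMT = PV × r / (1 − (1 + r)^(−n))
Monthly rate r = 0.134/12 ≈ 0.01116667, n = 60 months
Denominator: 1 − (1 + 0.134/12)^(−60) = 0.4863878
PMT = $201,301.67 × (0.134/12) / 0.4863878
PMT = $4,621.56 per month

PMT = PV × r / (1-(1+r)^(-n)) = $4,621.56/month


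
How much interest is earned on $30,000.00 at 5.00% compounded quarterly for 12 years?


Compound interest earned = final amount − principal.
A = P(1 + r/n)^(nt) = $30,000.00 × (1 + 0.05/4)^(4 × 12) = $54,460.65
Interest = A − P = $54,460.65 − $30,000.00 = $24,460.65

Interest = A - P = $24,460.65


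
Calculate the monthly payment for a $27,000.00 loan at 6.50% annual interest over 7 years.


Loan payment formula: PMT = PV × r / (1 − (1 + r)^(−n))
Monthly rate r = 0.065/12 ≈ 0.00541667, n = 84 months
Denominator: 1 − (1 + 0.065/12)^(−84) = 0.364773
PMT = $27,000.00 × (0.065/12) / 0.364773
PMT = $400.93 per month

PMT = PV × r / (1-(1+r)^(-n)) = $400.93/month


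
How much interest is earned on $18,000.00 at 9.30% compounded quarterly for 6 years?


Compound interest earned = final amount − principal.
A = P(1 + r/n)^(nt) = $18,000.00 × (1 + 0.093/4)^(4 × 6) = $31,248.89
Interest = A − P = $31,248.89 − $18,000.00 = $13,248.89

Interest = A - P = $13,248.89


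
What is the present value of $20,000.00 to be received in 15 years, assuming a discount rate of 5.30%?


Present value formula: PV = FV / (1 + r)^t
PV = $20,000.00 / (1 + 0.053)^15
PV = $20,000.00 / 2.1698293
PV = $9,217.31

PV = FV / (1 + r)^t = $9,217.31


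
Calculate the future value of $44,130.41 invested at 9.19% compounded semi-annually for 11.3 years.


Compound interest formula: A = P(1 + r/n)^(nt)
A = $44,130.41 × (1 + 0.0919/2)^(2 × 11.3)
Growth factor: (1 + 0.0919/2)^22.6 = 2.76024027
A = $44,130.41 × 2.76024027
A = $121,810.53

A = P(1 + r/n)^(nt) = $121,810.53


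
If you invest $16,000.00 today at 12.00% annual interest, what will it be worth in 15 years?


Future value formula: FV = PV × (1 + r)^t
FV = $16,000.00 × (1 + 0.12)^15
FV = $16,000.00 × 5.4735658
FV = $87,577.05

FV = PV × (1 + r)^t = $87,577.05


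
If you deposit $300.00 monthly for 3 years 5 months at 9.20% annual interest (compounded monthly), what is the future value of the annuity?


Future value of an ordinary annuity: FV = PMT × ((1 + r)^n − 1) / r
Monthly rate r = 0.092/12 ≈ 0.00766667, n = 41
FV = $300.00 × ((1 + 0.092/12)^41 − 1) / (0.092/12)
FV = $300.00 × 47.961586
FV = $14,388.48

FV = PMT × ((1+r)^n - 1)/r = $14,388.48


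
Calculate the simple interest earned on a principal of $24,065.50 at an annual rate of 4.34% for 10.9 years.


Simple interest formula: I = P × r × t
I = $24,065.50 × 0.0434 × 10.9
I = $11,384.43

I = P × r × t = $11,384.43


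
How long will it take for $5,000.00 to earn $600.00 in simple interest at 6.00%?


Rearrange the simple interest formula for t:
I = P × r × t  ⇒  t = I / (P × r)
t = $600.00 / ($5,000.00 × 0.06)
t = 2

t = I/(P×r) = 2 years


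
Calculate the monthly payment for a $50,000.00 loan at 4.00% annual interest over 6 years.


Loan payment formula: PMT = PV × r / (1 − (1 + r)^(−n))
Monthly rate r = 0.04/12 ≈ 0.00333333, n = 72 months
Denominator: 1 − (1 + 0.04/12)^(−72) = 0.213058
PMT = $50,000.00 × (0.04/12) / 0.213058
PMT = $782.26 per month

PMT = PV × r / (1-(1+r)^(-n)) = $782.26/month


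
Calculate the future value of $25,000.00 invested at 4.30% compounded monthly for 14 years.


Compound interest formula: A = P(1 + r/n)^(nt)
A = $25,000.00 × (1 + 0.043/12)^(12 × 14)
Growth factor: (1 + 0.043/12)^168 = 1.8238032
A = $25,000.00 × 1.8238032
A = $45,595.08

A = P(1 + r/n)^(nt) = $45,595.08


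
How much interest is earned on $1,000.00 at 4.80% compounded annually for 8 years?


Compound interest earned = final amount − principal.
A = P(1 + r/n)^(nt) = $1,000.00 × (1 + 0.048/1)^(1 × 8) = $1,455.09
Interest = A − P = $1,455.09 − $1,000.00 = $455.09

Interest = A - P = $455.09


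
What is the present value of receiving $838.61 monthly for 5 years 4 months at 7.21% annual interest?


Present value of an ordinary annuity: PV = PMT × (1 − (1 + r)^(−n)) / r
Monthly rate r = 0.0721/12 ≈ 0.00600833, n = 64
PV = $838.61 × (1 − (1 + 0.0721/12)^(−64)) / (0.0721/12)
PV = $838.61 × 53.001055
PV = $44,447.21

PV = PMT × (1-(1+r)^(-n))/r = $44,447.21


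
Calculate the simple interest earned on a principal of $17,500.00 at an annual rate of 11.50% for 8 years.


Simple interest formula: I = P × r × t
I = $17,500.00 × 0.115 × 8
I = $16,100.00

I = P × r × t = $16,100.00


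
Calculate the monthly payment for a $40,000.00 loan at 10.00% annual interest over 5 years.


Loan payment formula: PMT = PV × r / (1 − (1 + r)^(−n))
Monthly rate r = 0.1/12 ≈ 0.00833333, n = 60 months
Denominator: 1 − (1 + 0.1/12)^(−60) = 0.392211
PMT = $40,000.00 × (0.1/12) / 0.392211
PMT = $849.88 per month

PMT = PV × r / (1-(1+r)^(-n)) = $849.88/month


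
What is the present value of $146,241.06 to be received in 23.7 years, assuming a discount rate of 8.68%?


Present value formula: PV = FV / (1 + r)^t
PV = $146,241.06 / (1 + 0.0868)^23.7
PV = $146,241.06 / 7.190287
PV = $20,338.70

PV = FV / (1 + r)^t = $20,338.70


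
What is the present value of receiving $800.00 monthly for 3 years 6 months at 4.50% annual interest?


Present value of an ordinary annuity: PV = PMT × (1 − (1 + r)^(−n)) / r
Monthly rate r = 0.045/12 = 0.00375, n = 42
PV = $800.00 × (1 − (1 + 0.045/12)^(−42)) / (0.045/12)
PV = $800.00 × 38.792400
PV = $31,033.92

PV = PMT × (1-(1+r)^(-n))/r = $31,033.92


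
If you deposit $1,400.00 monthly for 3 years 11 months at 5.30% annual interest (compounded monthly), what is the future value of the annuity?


Future value of an ordinary annuity: FV = PMT × ((1 + r)^n − 1) / r
Monthly rate r = 0.053/12 ≈ 0.00441667, n = 47
FV = $1,400.00 × ((1 + 0.053/12)^47 − 1) / (0.053/12)
FV = $1,400.00 × 52.106691
FV = $72,949.37

FV = PMT × ((1+r)^n - 1)/r = $72,949.37


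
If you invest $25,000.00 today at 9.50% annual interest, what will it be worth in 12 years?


Future value formula: FV = PV × (1 + r)^t
FV = $25,000.00 × (1 + 0.095)^12
FV = $25,000.00 × 2.9714569
FV = $74,286.42

FV = PV × (1 + r)^t = $74,286.42


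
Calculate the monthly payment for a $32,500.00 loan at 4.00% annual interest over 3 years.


Loan payment formula: PMT = PV × r / (1 − (1 + r)^(−n))
Monthly rate r = 0.04/12 ≈ 0.00333333, n = 36 months
Denominator: 1 − (1 + 0.04/12)^(−36) = 0.112903
PMT = $32,500.00 × (0.04/12) / 0.112903
PMT = $959.53 per month

PMT = PV × r / (1-(1+r)^(-n)) = $959.53/month


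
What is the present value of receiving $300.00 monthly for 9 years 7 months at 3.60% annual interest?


Present value of an ordinary annuity: PV = PMT × (1 − (1 + r)^(−n)) / r
Monthly rate r = 0.036/12 = 0.003, n = 115
PV = $300.00 × (1 − (1 + 0.036/12)^(−115)) / (0.036/12)
PV = $300.00 × 97.137926
PV = $29,141.38

PV = PMT × (1-(1+r)^(-n))/r = $29,141.38


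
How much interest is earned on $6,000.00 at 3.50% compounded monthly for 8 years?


Compound interest earned = final amount − principal.
A = P(1 + r/n)^(nt) = $6,000.00 × (1 + 0.035/12)^(12 × 8) = $7,935.54
Interest = A − P = $7,935.54 − $6,000.00 = $1,935.54

Interest = A - P = $1,935.54


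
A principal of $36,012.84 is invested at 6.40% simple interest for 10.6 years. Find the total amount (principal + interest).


Total amount formula: A = P(1 + rt) = P + P·r·t
Interest: I = P × r × t = $36,012.84 × 0.064 × 10.6 = $24,431.11
A = P + I = $36,012.84 + $24,431.11 = $60,443.95

A = P + I = P(1 + rt) = $60,443.95


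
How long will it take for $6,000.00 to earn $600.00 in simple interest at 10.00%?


Rearrange the simple interest formula for t:
I = P × r × t  ⇒  t = I / (P × r)
t = $600.00 / ($6,000.00 × 0.1)
t = 1

t = I/(P×r) = 1 year


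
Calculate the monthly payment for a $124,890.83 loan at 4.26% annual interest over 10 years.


Loan payment formula: PMT = PV × r / (1 − (1 + r)^(−n))
Monthly rate r = 0.0426/12 = 0.00355, n = 120 months
Denominator: 1 − (1 + 0.0426/12)^(−120) = 0.346391
PMT = $124,890.83 × (0.0426/12) / 0.346391
PMT = $1,279.95 per month

PMT = PV × r / (1-(1+r)^(-n)) = $1,279.95/month


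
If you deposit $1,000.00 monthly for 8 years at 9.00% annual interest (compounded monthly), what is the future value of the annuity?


Future value of an ordinary annuity: FV = PMT × ((1 + r)^n − 1) / r
Monthly rate r = 0.09/12 = 0.0075, n = 96
FV = $1,000.00 × ((1 + 0.09/12)^96 − 1) / (0.09/12)
FV = $1,000.00 × 139.856164
FV = $139,856.16

FV = PMT × ((1+r)^n - 1)/r = $139,856.16


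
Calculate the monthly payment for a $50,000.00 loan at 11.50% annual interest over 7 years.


Loan payment formula: PMT = PV × r / (1 − (1 + r)^(−n))
Monthly rate r = 0.115/12 ≈ 0.00958333, n = 84 months
Denominator: 1 − (1 + 0.115/12)^(−84) = 0.551195
PMT = $50,000.00 × (0.115/12) / 0.551195
PMT = $869.32 per month

PMT = PV × r / (1-(1+r)^(-n)) = $869.32/month


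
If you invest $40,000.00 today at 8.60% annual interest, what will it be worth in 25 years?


Future value formula: FV = PV × (1 + r)^t
FV = $40,000.00 × (1 + 0.086)^25
FV = $40,000.00 × 7.8658495
FV = $314,633.98

FV = PV × (1 + r)^t = $314,633.98


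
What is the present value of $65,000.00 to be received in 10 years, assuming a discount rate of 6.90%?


Present value formula: PV = FV / (1 + r)^t
PV = $65,000.00 / (1 + 0.069)^10
PV = $65,000.00 / 1.948844
PV = $33,353.11

PV = FV / (1 + r)^t = $33,353.11


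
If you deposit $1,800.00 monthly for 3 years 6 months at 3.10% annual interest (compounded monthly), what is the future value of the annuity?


Future value of an ordinary annuity: FV = PMT × ((1 + r)^n − 1) / r
Monthly rate r = 0.031/12 ≈ 0.00258333, n = 42
FV = $1,800.00 × ((1 + 0.031/12)^42 − 1) / (0.031/12)
FV = $1,800.00 × 44.302831
FV = $79,745.10

FV = PMT × ((1+r)^n - 1)/r = $79,745.10


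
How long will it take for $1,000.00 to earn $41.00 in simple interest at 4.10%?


Rearrange the simple interest formula for t:
I = P × r × t  ⇒  t = I / (P × r)
t = $41.00 / ($1,000.00 × 0.041)
t = 1

t = I/(P×r) = 1 year


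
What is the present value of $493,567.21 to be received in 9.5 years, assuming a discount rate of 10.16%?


Present value formula: PV = FV / (1 + r)^t
PV = $493,567.21 / (1 + 0.1016)^9.5
PV = $493,567.21 / 2.5074213
PV = $196,842.55

PV = FV / (1 + r)^t = $196,842.55


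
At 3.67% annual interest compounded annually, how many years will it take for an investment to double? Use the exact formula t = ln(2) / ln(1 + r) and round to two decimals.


Doubling condition: (1 + r)^t = 2
Take ln of both sides: t × ln(1 + r) = ln(2)
t = ln(2) / ln(1 + r)
t = 0.693147 / 0.036043
t = 19.23

t = ln(2) / ln(1 + r) = 19.23 years


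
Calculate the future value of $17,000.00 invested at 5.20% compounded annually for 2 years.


Compound interest formula: A = P(1 + r/n)^(nt)
A = $17,000.00 × (1 + 0.052/1)^(1 × 2)
Growth factor: (1 + 0.052/1)^2 = 1.106704
A = $17,000.00 × 1.106704
A = $18,813.97

A = P(1 + r/n)^(nt) = $18,813.97


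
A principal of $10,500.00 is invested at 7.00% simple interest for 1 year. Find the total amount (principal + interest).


Total amount formula: A = P(1 + rt) = P + P·r·t
Interest: I = P × r × t = $10,500.00 × 0.07 × 1 = $735.00
A = P + I = $10,500.00 + $735.00 = $11,235.00

A = P + I = P(1 + rt) = $11,235.00


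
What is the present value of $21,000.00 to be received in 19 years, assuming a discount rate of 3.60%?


Present value formula: PV = FV / (1 + r)^t
PV = $21,000.00 / (1 + 0.036)^19
PV = $21,000.00 / 1.958102
PV = $10,724.67

PV = FV / (1 + r)^t = $10,724.67


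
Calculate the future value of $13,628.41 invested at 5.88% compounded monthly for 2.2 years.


Compound interest formula: A = P(1 + r/n)^(nt)
A = $13,628.41 × (1 + 0.0588/12)^(12 × 2.2)
Growth factor: (1 + 0.0588/12)^26.4 = 1.137740
A = $13,628.41 × 1.137740
A = $15,505.59

A = P(1 + r/n)^(nt) = $15,505.59


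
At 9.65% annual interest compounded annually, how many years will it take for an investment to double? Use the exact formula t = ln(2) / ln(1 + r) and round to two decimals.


Doubling condition: (1 + r)^t = 2
Take ln of both sides: t × ln(1 + r) = ln(2)
t = ln(2) / ln(1 + r)
t = 0.693147 / 0.092123
t = 7.52

t = ln(2) / ln(1 + r) = 7.52 years


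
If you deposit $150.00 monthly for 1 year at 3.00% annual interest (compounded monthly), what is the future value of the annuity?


Future value of an ordinary annuity: FV = PMT × ((1 + r)^n − 1) / r
Monthly rate r = 0.03/12 = 0.0025, n = 12
FV = $150.00 × ((1 + 0.03/12)^12 − 1) / (0.03/12)
FV = $150.00 × 12.166383
FV = $1,824.96

FV = PMT × ((1+r)^n - 1)/r = $1,824.96


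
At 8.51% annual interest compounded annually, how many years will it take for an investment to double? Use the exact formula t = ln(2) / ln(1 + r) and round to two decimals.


Doubling condition: (1 + r)^t = 2
Take ln of both sides: t × ln(1 + r) = ln(2)
t = ln(2) / ln(1 + r)
t = 0.693147 / 0.081672
t = 8.49

t = ln(2) / ln(1 + r) = 8.49 years


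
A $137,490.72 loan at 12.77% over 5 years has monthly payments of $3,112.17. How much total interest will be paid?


Total paid over the life of the loan = PMT × n.
Total paid = $3,112.17 × 60 = $186,730.20
Total interest = total paid − principal = $186,730.20 − $137,490.72 = $49,239.48

Total interest = (PMT × n) - PV = $49,239.48


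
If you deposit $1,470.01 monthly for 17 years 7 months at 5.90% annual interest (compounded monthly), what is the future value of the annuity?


Future value of an ordinary annuity: FV = PMT × ((1 + r)^n − 1) / r
Monthly rate r = 0.059/12 ≈ 0.00491667, n = 211
FV = $1,470.01 × ((1 + 0.059/12)^211 − 1) / (0.059/12)
FV = $1,470.01 × 369.102400
FV = $542,584.22

FV = PMT × ((1+r)^n - 1)/r = $542,584.22


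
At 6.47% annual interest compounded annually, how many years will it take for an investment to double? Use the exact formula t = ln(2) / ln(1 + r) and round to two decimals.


Doubling condition: (1 + r)^t = 2
Take ln of both sides: t × ln(1 + r) = ln(2)
t = ln(2) / ln(1 + r)
t = 0.693147 / 0.062693
t = 11.06

t = ln(2) / ln(1 + r) = 11.06 years


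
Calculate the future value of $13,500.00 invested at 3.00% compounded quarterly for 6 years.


Compound interest formula: A = P(1 + r/n)^(nt)
A = $13,500.00 × (1 + 0.03/4)^(4 × 6)
Growth factor: (1 + 0.03/4)^24 = 1.1964135
A = $13,500.00 × 1.1964135
A = $16,151.58

A = P(1 + r/n)^(nt) = $16,151.58


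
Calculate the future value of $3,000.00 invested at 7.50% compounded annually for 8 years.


Compound interest formula: A = P(1 + r/n)^(nt)
A = $3,000.00 × (1 + 0.075/1)^(1 × 8)
Growth factor: (1 + 0.075/1)^8 = 1.783478
A = $3,000.00 × 1.783478
A = $5,350.43

A = P(1 + r/n)^(nt) = $5,350.43


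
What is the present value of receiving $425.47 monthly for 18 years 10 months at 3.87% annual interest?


Present value of an ordinary annuity: PV = PMT × (1 − (1 + r)^(−n)) / r
Monthly rate r = 0.0387/12 = 0.003225, n = 226
PV = $425.47 × (1 − (1 + 0.0387/12)^(−226)) / (0.0387/12)
PV = $425.47 × 160.300885
PV = $68,203.22

PV = PMT × (1-(1+r)^(-n))/r = $68,203.22


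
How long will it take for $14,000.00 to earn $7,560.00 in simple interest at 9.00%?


Rearrange the simple interest formula for t:
I = P × r × t  ⇒  t = I / (P × r)
t = $7,560.00 / ($14,000.00 × 0.09)
t = 6

t = I/(P×r) = 6 years


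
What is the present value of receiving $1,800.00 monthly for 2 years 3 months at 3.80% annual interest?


Present value of an ordinary annuity: PV = PMT × (1 − (1 + r)^(−n)) / r
Monthly rate r = 0.038/12 ≈ 0.00316667, n = 27
PV = $1,800.00 × (1 − (1 + 0.038/12)^(−27)) / (0.038/12)
PV = $1,800.00 × 25.838788
PV = $46,509.82

PV = PMT × (1-(1+r)^(-n))/r = $46,509.82


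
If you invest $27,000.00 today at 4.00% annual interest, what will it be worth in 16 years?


Future value formula: FV = PV × (1 + r)^t
FV = $27,000.00 × (1 + 0.04)^16
FV = $27,000.00 × 1.872981
FV = $50,570.49

FV = PV × (1 + r)^t = $50,570.49


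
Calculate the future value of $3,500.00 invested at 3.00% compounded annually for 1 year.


Compound interest formula: A = P(1 + r/n)^(nt)
A = $3,500.00 × (1 + 0.03/1)^(1 × 1)
Growth factor: (1 + 0.03/1)^1 = 1.030000
A = $3,500.00 × 1.030000
A = $3,605.00

A = P(1 + r/n)^(nt) = $3,605.00


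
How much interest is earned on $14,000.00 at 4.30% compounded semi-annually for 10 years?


Compound interest earned = final amount − principal.
A = P(1 + r/n)^(nt) = $14,000.00 × (1 + 0.043/2)^(2 × 10) = $21,423.75
Interest = A − P = $21,423.75 − $14,000.00 = $7,423.75

Interest = A - P = $7,423.75


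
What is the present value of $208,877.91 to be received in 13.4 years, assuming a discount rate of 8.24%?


Present value formula: PV = FV / (1 + r)^t
PV = $208,877.91 / (1 + 0.0824)^13.4
PV = $208,877.91 / 2.8893244
PV = $72,292.99

PV = FV / (1 + r)^t = $72,292.99


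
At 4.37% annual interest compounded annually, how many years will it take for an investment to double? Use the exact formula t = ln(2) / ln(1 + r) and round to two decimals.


Doubling condition: (1 + r)^t = 2
Take ln of both sides: t × ln(1 + r) = ln(2)
t = ln(2) / ln(1 + r)
t = 0.693147 / 0.042772
t = 16.21

t = ln(2) / ln(1 + r) = 16.21 years


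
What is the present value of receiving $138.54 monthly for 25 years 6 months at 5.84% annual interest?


Present value of an ordinary annuity: PV = PMT × (1 − (1 + r)^(−n)) / r
Monthly rate r = 0.0584/12 ≈ 0.00486667, n = 306
PV = $138.54 × (1 − (1 + 0.0584/12)^(−306)) / (0.0584/12)
PV = $138.54 × 158.965233
PV = $22,023.04

PV = PMT × (1-(1+r)^(-n))/r = $22,023.04


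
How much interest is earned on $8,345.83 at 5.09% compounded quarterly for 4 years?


Compound interest earned = final amount − principal.
A = P(1 + r/n)^(nt) = $8,345.83 × (1 + 0.0509/4)^(4 × 4) = $10,217.25
Interest = A − P = $10,217.25 − $8,345.83 = $1,871.42

Interest = A - P = $1,871.42


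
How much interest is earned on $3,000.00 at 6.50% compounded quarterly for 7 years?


Compound interest earned = final amount − principal.
A = P(1 + r/n)^(nt) = $3,000.00 × (1 + 0.065/4)^(4 × 7) = $4,711.26
Interest = A − P = $4,711.26 − $3,000.00 = $1,711.26

Interest = A - P = $1,711.26


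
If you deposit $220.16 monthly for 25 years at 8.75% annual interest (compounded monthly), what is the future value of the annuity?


Future value of an ordinary annuity: FV = PMT × ((1 + r)^n − 1) / r
Monthly rate r = 0.0875/12 ≈ 0.00729167, n = 300
FV = $220.16 × ((1 + 0.0875/12)^300 − 1) / (0.0875/12)
FV = $220.16 × 1075.535163
FV = $236,789.82

FV = PMT × ((1+r)^n - 1)/r = $236,789.82


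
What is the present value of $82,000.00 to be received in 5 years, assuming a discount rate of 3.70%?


Present value formula: PV = FV / (1 + r)^t
PV = $82,000.00 / (1 + 0.037)^5
PV = $82,000.00 / 1.199206
PV = $68,378.58

PV = FV / (1 + r)^t = $68,378.58


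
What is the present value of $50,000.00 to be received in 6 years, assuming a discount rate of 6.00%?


Present value formula: PV = FV / (1 + r)^t
PV = $50,000.00 / (1 + 0.06)^6
PV = $50,000.00 / 1.418519
PV = $35,248.03

PV = FV / (1 + r)^t = $35,248.03


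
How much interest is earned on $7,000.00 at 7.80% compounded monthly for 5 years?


Compound interest earned = final amount − principal.
A = P(1 + r/n)^(nt) = $7,000.00 × (1 + 0.078/12)^(12 × 5) = $10,325.83
Interest = A − P = $10,325.83 − $7,000.00 = $3,325.83

Interest = A - P = $3,325.83


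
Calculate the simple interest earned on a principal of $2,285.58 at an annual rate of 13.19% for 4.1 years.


Simple interest formula: I = P × r × t
I = $2,285.58 × 0.1319 × 4.1
I = $1,236.02

I = P × r × t = $1,236.02


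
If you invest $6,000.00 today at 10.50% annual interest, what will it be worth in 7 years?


Future value formula: FV = PV × (1 + r)^t
FV = $6,000.00 × (1 + 0.105)^7
FV = $6,000.00 × 2.011574
FV = $12,069.44

FV = PV × (1 + r)^t = $12,069.44


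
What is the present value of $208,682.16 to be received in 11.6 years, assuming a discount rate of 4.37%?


Present value formula: PV = FV / (1 + r)^t
PV = $208,682.16 / (1 + 0.0437)^11.6
PV = $208,682.16 / 1.6423962
PV = $127,059.57

PV = FV / (1 + r)^t = $127,059.57


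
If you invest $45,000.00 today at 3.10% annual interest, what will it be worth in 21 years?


Future value formula: FV = PV × (1 + r)^t
FV = $45,000.00 × (1 + 0.031)^21
FV = $45,000.00 × 1.8985934
FV = $85,436.70

FV = PV × (1 + r)^t = $85,436.70


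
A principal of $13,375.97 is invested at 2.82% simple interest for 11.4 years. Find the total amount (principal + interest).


Total amount formula: A = P(1 + rt) = P + P·r·t
Interest: I = P × r × t = $13,375.97 × 0.0282 × 11.4 = $4,300.11
A = P + I = $13,375.97 + $4,300.11 = $17,676.08

A = P + I = P(1 + rt) = $17,676.08


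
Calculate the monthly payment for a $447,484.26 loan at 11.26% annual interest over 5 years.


Loan payment formula: PMT = PV × r / (1 − (1 + r)^(−n))
Monthly rate r = 0.1126/12 ≈ 0.00938333, n = 60 months
Denominator: 1 − (1 + 0.1126/12)^(−60) = 0.429005
PMT = $447,484.26 × (0.1126/12) / 0.429005
PMT = $9,787.52 per month

PMT = PV × r / (1-(1+r)^(-n)) = $9,787.52/month


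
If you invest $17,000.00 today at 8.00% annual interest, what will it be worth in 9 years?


Future value formula: FV = PV × (1 + r)^t
FV = $17,000.00 × (1 + 0.08)^9
FV = $17,000.00 × 1.9990046
FV = $33,983.08

FV = PV × (1 + r)^t = $33,983.08


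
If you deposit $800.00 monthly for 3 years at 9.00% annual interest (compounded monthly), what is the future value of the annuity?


Future value of an ordinary annuity: FV = PMT × ((1 + r)^n − 1) / r
Monthly rate r = 0.09/12 = 0.0075, n = 36
FV = $800.00 × ((1 + 0.09/12)^36 − 1) / (0.09/12)
FV = $800.00 × 41.152716
FV = $32,922.17

FV = PMT × ((1+r)^n - 1)/r = $32,922.17


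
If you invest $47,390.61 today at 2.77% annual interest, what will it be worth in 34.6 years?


Future value formula: FV = PV × (1 + r)^t
FV = $47,390.61 × (1 + 0.0277)^34.6
FV = $47,390.61 × 2.5738068
FV = $121,974.27

FV = PV × (1 + r)^t = $121,974.27


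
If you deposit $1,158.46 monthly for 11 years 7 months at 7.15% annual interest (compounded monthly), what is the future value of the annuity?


Future value of an ordinary annuity: FV = PMT × ((1 + r)^n − 1) / r
Monthly rate r = 0.0715/12 ≈ 0.00595833, n = 139
FV = $1,158.46 × ((1 + 0.0715/12)^139 − 1) / (0.0715/12)
FV = $1,158.46 × 215.428441
FV = $249,565.23

FV = PMT × ((1+r)^n - 1)/r = $249,565.23


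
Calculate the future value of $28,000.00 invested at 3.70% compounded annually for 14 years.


Compound interest formula: A = P(1 + r/n)^(nt)
A = $28,000.00 × (1 + 0.037/1)^(1 × 14)
Growth factor: (1 + 0.037/1)^14 = 1.6630396
A = $28,000.00 × 1.6630396
A = $46,565.11

A = P(1 + r/n)^(nt) = $46,565.11


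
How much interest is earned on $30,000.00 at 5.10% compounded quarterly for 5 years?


Compound interest earned = final amount − principal.
A = P(1 + r/n)^(nt) = $30,000.00 × (1 + 0.051/4)^(4 × 5) = $38,651.49
Interest = A − P = $38,651.49 − $30,000.00 = $8,651.49

Interest = A - P = $8,651.49


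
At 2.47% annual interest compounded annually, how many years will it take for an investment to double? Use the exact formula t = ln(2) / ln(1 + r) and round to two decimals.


Doubling condition: (1 + r)^t = 2
Take ln of both sides: t × ln(1 + r) = ln(2)
t = ln(2) / ln(1 + r)
t = 0.693147 / 0.024400
t = 28.41

t = ln(2) / ln(1 + r) = 28.41 years


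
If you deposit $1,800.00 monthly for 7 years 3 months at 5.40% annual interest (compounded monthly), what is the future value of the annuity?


Future value of an ordinary annuity: FV = PMT × ((1 + r)^n − 1) / r
Monthly rate r = 0.054/12 = 0.0045, n = 87
FV = $1,800.00 × ((1 + 0.054/12)^87 − 1) / (0.054/12)
FV = $1,800.00 × 106.199868
FV = $191,159.76

FV = PMT × ((1+r)^n - 1)/r = $191,159.76


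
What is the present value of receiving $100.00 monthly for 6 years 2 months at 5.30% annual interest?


Present value of an ordinary annuity: PV = PMT × (1 − (1 + r)^(−n)) / r
Monthly rate r = 0.053/12 ≈ 0.00441667, n = 74
PV = $100.00 × (1 − (1 + 0.053/12)^(−74)) / (0.053/12)
PV = $100.00 × 63.006085
PV = $6,300.61

PV = PMT × (1-(1+r)^(-n))/r = $6,300.61


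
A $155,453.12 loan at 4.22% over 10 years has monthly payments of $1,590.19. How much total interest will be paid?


Total paid over the life of the loan = PMT × n.
Total paid = $1,590.19 × 120 = $190,822.80
Total interest = total paid − principal = $190,822.80 − $155,453.12 = $35,369.68

Total interest = (PMT × n) - PV = $35,369.68


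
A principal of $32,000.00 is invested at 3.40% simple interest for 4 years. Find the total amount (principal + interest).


Total amount formula: A = P(1 + rt) = P + P·r·t
Interest: I = P × r × t = $32,000.00 × 0.034 × 4 = $4,352.00
A = P + I = $32,000.00 + $4,352.00 = $36,352.00

A = P + I = P(1 + rt) = $36,352.00


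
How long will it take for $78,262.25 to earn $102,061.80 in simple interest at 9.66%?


Rearrange the simple interest formula for t:
I = P × r × t  ⇒  t = I / (P × r)
t = $102,061.80 / ($78,262.25 × 0.0966)
t = 13.5

t = I/(P×r) = 13.5 years
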